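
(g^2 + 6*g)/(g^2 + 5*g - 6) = g/(g - 1)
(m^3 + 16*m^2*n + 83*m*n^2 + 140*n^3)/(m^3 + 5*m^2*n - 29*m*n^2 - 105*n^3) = (m^2 + 9*m*n + 20*n^2)/(m^2 - 2*m*n - 15*n^2)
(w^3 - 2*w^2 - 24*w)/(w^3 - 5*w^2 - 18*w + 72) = w/(w - 3)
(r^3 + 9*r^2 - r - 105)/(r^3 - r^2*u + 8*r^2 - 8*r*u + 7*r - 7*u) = (r^2 + 2*r - 15)/(r^2 - r*u + r - u)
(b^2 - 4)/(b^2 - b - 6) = (b - 2)/(b - 3)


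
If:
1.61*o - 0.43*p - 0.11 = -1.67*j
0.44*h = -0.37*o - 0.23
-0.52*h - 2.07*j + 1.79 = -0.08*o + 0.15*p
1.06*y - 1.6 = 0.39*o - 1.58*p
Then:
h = 0.164361038949816*y - 0.0801500984983184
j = 0.00326835529632781*y + 0.800561061682571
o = -0.195456370643025*y - 0.526307990974973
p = 0.882746761721367 - 0.719131635791633*y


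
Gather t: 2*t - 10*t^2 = -10*t^2 + 2*t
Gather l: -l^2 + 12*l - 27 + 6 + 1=-l^2 + 12*l - 20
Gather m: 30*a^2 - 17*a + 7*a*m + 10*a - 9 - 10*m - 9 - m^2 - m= 30*a^2 - 7*a - m^2 + m*(7*a - 11) - 18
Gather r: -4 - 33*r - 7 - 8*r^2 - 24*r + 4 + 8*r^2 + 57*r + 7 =0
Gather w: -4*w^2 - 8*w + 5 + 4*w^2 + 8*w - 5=0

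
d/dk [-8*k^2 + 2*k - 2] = 2 - 16*k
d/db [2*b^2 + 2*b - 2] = 4*b + 2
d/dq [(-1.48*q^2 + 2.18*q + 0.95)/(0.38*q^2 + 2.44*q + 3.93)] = (-4.4396*q^2 - 12.3548*q + 6.2494)/(0.1444*q^4 + 1.8544*q^3 + 8.9404*q^2 + 19.1784*q + 15.4449)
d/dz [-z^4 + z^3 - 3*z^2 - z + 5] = -4*z^3 + 3*z^2 - 6*z - 1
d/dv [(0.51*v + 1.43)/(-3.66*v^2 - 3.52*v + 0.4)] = (1.8666*v^2 + 10.4676*v + 5.2376)/(13.3956*v^4 + 25.7664*v^3 + 9.4624*v^2 - 2.816*v + 0.16)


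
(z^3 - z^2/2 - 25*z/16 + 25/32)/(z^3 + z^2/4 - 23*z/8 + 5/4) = (z + 5/4)/(z + 2)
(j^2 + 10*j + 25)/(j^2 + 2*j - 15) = (j + 5)/(j - 3)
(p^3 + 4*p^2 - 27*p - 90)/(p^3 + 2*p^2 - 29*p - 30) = (p + 3)/(p + 1)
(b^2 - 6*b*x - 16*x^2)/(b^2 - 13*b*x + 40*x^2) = (-b - 2*x)/(-b + 5*x)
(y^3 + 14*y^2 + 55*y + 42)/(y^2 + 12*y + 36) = (y^2 + 8*y + 7)/(y + 6)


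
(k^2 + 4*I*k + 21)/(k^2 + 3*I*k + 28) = (k - 3*I)/(k - 4*I)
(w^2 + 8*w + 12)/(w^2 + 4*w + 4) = (w + 6)/(w + 2)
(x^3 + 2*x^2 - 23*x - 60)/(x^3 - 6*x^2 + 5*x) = (x^2 + 7*x + 12)/(x*(x - 1))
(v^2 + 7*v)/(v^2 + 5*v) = (v + 7)/(v + 5)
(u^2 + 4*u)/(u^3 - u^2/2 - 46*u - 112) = 2*u/(2*u^2 - 9*u - 56)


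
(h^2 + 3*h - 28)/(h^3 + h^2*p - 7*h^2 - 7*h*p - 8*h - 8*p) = (-h^2 - 3*h + 28)/(-h^3 - h^2*p + 7*h^2 + 7*h*p + 8*h + 8*p)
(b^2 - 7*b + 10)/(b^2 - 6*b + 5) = (b - 2)/(b - 1)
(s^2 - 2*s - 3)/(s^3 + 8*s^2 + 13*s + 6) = (s - 3)/(s^2 + 7*s + 6)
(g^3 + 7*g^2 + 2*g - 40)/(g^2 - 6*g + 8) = (g^2 + 9*g + 20)/(g - 4)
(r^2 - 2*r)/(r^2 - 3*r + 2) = r/(r - 1)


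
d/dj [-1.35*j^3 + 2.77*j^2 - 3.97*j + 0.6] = -4.05*j^2 + 5.54*j - 3.97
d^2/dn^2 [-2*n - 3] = 0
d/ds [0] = 0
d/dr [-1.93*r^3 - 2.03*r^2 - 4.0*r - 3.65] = -5.79*r^2 - 4.06*r - 4.0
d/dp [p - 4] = 1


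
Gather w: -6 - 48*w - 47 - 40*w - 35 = -88*w - 88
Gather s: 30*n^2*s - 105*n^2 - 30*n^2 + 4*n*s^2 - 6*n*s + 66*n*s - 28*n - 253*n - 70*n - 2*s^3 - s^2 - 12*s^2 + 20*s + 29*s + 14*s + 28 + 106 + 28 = -135*n^2 - 351*n - 2*s^3 + s^2*(4*n - 13) + s*(30*n^2 + 60*n + 63) + 162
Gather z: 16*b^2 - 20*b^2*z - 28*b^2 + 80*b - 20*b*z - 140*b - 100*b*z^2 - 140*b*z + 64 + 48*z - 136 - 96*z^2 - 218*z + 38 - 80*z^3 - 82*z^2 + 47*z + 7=-12*b^2 - 60*b - 80*z^3 + z^2*(-100*b - 178) + z*(-20*b^2 - 160*b - 123) - 27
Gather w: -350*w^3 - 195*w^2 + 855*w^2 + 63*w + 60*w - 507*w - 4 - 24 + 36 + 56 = -350*w^3 + 660*w^2 - 384*w + 64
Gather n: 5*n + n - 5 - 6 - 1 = 6*n - 12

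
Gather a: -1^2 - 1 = -2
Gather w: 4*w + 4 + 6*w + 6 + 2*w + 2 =12*w + 12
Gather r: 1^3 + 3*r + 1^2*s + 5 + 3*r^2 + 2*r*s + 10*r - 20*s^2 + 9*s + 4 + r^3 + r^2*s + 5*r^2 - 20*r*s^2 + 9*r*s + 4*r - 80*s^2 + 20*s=r^3 + r^2*(s + 8) + r*(-20*s^2 + 11*s + 17) - 100*s^2 + 30*s + 10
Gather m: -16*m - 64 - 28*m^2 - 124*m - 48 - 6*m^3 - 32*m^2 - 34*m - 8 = -6*m^3 - 60*m^2 - 174*m - 120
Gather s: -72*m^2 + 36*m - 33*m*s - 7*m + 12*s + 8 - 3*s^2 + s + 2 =-72*m^2 + 29*m - 3*s^2 + s*(13 - 33*m) + 10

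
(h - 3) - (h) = -3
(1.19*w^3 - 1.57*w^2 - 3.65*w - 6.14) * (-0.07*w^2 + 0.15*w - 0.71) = -0.0833*w^5 + 0.2884*w^4 - 0.8249*w^3 + 0.997*w^2 + 1.6705*w + 4.3594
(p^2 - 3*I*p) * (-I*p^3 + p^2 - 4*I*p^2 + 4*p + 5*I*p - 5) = -I*p^5 - 2*p^4 - 4*I*p^4 - 8*p^3 + 2*I*p^3 + 10*p^2 - 12*I*p^2 + 15*I*p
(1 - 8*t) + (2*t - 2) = -6*t - 1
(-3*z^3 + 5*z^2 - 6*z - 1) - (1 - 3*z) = -3*z^3 + 5*z^2 - 3*z - 2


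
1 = 1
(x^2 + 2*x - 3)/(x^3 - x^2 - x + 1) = (x + 3)/(x^2 - 1)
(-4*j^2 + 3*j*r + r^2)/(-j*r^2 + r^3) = (4*j + r)/r^2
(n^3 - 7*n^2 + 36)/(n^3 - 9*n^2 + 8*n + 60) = (n - 3)/(n - 5)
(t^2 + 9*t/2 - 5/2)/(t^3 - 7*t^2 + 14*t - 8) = (2*t^2 + 9*t - 5)/(2*(t^3 - 7*t^2 + 14*t - 8))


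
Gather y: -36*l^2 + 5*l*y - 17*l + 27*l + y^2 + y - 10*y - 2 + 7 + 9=-36*l^2 + 10*l + y^2 + y*(5*l - 9) + 14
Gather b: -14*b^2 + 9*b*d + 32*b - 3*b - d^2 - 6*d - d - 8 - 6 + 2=-14*b^2 + b*(9*d + 29) - d^2 - 7*d - 12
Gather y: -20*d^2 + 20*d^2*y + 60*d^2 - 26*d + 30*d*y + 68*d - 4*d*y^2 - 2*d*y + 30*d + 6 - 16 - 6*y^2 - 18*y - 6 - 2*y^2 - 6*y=40*d^2 + 72*d + y^2*(-4*d - 8) + y*(20*d^2 + 28*d - 24) - 16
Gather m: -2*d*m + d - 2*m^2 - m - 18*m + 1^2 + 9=d - 2*m^2 + m*(-2*d - 19) + 10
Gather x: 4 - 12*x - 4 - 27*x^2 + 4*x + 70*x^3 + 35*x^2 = 70*x^3 + 8*x^2 - 8*x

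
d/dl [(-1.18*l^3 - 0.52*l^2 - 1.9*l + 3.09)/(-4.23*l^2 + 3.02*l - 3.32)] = (4.9914*l^4 - 7.1272*l^3 + 2.1454*l^2 + 29.5942*l - 3.0238)/(17.8929*l^4 - 25.5492*l^3 + 37.2076*l^2 - 20.0528*l + 11.0224)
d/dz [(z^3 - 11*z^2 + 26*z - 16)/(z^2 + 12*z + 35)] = (z^4 + 24*z^3 - 53*z^2 - 738*z + 1102)/(z^4 + 24*z^3 + 214*z^2 + 840*z + 1225)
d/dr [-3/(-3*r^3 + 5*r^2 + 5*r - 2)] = 3*(-9*r^2 + 10*r + 5)/(3*r^3 - 5*r^2 - 5*r + 2)^2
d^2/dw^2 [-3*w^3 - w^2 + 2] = -18*w - 2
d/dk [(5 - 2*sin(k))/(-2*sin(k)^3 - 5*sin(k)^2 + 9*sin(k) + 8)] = (-8*sin(k)^3 + 20*sin(k)^2 + 50*sin(k) - 61)*cos(k)/(2*sin(k)^3 + 5*sin(k)^2 - 9*sin(k) - 8)^2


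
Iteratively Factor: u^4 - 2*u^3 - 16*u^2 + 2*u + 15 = (u - 1)*(u^3 - u^2 - 17*u - 15) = (u - 1)*(u + 1)*(u^2 - 2*u - 15) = (u - 1)*(u + 1)*(u + 3)*(u - 5)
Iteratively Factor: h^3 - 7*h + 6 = (h - 1)*(h^2 + h - 6) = (h - 2)*(h - 1)*(h + 3)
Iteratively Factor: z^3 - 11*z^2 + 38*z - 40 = (z - 4)*(z^2 - 7*z + 10) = (z - 5)*(z - 4)*(z - 2)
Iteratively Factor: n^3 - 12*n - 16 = (n + 2)*(n^2 - 2*n - 8) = (n + 2)^2*(n - 4)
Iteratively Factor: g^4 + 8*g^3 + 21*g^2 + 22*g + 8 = (g + 4)*(g^3 + 4*g^2 + 5*g + 2) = (g + 1)*(g + 4)*(g^2 + 3*g + 2) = (g + 1)^2*(g + 4)*(g + 2)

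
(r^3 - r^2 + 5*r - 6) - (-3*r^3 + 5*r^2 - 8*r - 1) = 4*r^3 - 6*r^2 + 13*r - 5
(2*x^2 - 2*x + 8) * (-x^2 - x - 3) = -2*x^4 - 12*x^2 - 2*x - 24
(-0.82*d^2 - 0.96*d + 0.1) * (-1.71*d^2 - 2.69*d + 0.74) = 1.4022*d^4 + 3.8474*d^3 + 1.8046*d^2 - 0.9794*d + 0.074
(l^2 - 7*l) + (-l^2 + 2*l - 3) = -5*l - 3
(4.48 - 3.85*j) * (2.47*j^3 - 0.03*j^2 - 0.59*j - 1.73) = -9.5095*j^4 + 11.1811*j^3 + 2.1371*j^2 + 4.0173*j - 7.7504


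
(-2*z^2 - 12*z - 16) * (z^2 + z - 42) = -2*z^4 - 14*z^3 + 56*z^2 + 488*z + 672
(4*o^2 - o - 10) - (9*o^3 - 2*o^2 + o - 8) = -9*o^3 + 6*o^2 - 2*o - 2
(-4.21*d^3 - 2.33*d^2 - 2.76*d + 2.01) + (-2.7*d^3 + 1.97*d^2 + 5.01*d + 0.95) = -6.91*d^3 - 0.36*d^2 + 2.25*d + 2.96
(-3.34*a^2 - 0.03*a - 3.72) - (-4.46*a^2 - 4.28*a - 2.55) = 1.12*a^2 + 4.25*a - 1.17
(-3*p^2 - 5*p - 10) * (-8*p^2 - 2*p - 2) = 24*p^4 + 46*p^3 + 96*p^2 + 30*p + 20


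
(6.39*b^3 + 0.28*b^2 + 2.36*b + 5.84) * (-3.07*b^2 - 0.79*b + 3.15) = -19.6173*b^5 - 5.9077*b^4 + 12.6621*b^3 - 18.9112*b^2 + 2.8204*b + 18.396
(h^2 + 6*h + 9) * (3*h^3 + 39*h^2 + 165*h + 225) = 3*h^5 + 57*h^4 + 426*h^3 + 1566*h^2 + 2835*h + 2025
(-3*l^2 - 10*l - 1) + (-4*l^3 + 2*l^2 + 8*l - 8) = -4*l^3 - l^2 - 2*l - 9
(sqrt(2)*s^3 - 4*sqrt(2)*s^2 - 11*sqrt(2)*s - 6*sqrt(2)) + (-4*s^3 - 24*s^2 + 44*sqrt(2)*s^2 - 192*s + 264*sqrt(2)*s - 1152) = -4*s^3 + sqrt(2)*s^3 - 24*s^2 + 40*sqrt(2)*s^2 - 192*s + 253*sqrt(2)*s - 1152 - 6*sqrt(2)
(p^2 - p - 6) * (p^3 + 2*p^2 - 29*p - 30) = p^5 + p^4 - 37*p^3 - 13*p^2 + 204*p + 180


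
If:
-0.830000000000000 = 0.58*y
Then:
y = -1.43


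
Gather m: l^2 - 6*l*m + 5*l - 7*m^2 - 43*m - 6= l^2 + 5*l - 7*m^2 + m*(-6*l - 43) - 6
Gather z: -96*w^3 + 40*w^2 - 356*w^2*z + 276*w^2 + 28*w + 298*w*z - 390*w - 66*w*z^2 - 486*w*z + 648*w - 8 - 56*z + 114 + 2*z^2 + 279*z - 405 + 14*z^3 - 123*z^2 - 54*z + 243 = -96*w^3 + 316*w^2 + 286*w + 14*z^3 + z^2*(-66*w - 121) + z*(-356*w^2 - 188*w + 169) - 56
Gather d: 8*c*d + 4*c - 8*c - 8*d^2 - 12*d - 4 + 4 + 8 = -4*c - 8*d^2 + d*(8*c - 12) + 8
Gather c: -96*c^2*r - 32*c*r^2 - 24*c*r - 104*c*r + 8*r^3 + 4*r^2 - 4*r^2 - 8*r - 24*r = -96*c^2*r + c*(-32*r^2 - 128*r) + 8*r^3 - 32*r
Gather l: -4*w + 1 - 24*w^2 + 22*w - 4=-24*w^2 + 18*w - 3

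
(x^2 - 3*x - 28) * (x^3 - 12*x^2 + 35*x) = x^5 - 15*x^4 + 43*x^3 + 231*x^2 - 980*x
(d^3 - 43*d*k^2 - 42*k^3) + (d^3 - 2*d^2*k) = 2*d^3 - 2*d^2*k - 43*d*k^2 - 42*k^3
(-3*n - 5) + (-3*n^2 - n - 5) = -3*n^2 - 4*n - 10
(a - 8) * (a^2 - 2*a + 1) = a^3 - 10*a^2 + 17*a - 8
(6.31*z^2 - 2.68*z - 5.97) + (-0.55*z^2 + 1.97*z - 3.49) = 5.76*z^2 - 0.71*z - 9.46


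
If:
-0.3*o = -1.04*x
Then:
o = 3.46666666666667*x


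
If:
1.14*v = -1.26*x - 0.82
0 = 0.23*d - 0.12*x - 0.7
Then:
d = 0.521739130434783*x + 3.04347826086957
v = -1.10526315789474*x - 0.719298245614035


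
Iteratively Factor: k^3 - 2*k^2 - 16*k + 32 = (k - 2)*(k^2 - 16) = (k - 2)*(k + 4)*(k - 4)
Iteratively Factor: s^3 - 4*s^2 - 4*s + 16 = (s - 2)*(s^2 - 2*s - 8) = (s - 2)*(s + 2)*(s - 4)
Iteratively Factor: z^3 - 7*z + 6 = (z - 1)*(z^2 + z - 6) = (z - 2)*(z - 1)*(z + 3)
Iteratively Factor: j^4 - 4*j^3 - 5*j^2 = (j - 5)*(j^3 + j^2) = j*(j - 5)*(j^2 + j) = j*(j - 5)*(j + 1)*(j)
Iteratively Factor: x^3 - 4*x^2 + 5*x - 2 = (x - 2)*(x^2 - 2*x + 1) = (x - 2)*(x - 1)*(x - 1)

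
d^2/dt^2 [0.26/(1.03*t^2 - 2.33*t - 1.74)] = (0.551668*t^2 - 1.247948*t - 0.26*(2.06*t - 2.33)*(4.12*t - 4.66) - 0.931944)/(-1.03*t^2 + 2.33*t + 1.74)^3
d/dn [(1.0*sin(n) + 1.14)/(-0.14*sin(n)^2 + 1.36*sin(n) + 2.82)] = (0.14*sin(n)^2 + 0.3192*sin(n) + 1.2696)*cos(n)/(0.0196*sin(n)^4 - 0.3808*sin(n)^3 + 1.06*sin(n)^2 + 7.6704*sin(n) + 7.9524)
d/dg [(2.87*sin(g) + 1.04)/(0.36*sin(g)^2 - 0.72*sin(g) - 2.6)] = (-0.7488*sin(g) + 0.5166*cos(2*g) - 7.2298)*cos(g)/(-0.36*sin(g)^2 + 0.72*sin(g) + 2.6)^2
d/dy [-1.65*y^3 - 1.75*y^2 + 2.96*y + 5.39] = -4.95*y^2 - 3.5*y + 2.96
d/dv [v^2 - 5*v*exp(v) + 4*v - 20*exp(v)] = -5*v*exp(v) + 2*v - 25*exp(v) + 4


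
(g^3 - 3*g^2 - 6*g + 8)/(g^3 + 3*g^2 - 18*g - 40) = (g - 1)/(g + 5)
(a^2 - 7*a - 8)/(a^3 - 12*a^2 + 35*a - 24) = (a + 1)/(a^2 - 4*a + 3)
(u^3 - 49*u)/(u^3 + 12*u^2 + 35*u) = (u - 7)/(u + 5)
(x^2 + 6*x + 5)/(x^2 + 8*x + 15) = (x + 1)/(x + 3)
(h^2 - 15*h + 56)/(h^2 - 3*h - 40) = (h - 7)/(h + 5)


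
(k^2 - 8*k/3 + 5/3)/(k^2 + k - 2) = (k - 5/3)/(k + 2)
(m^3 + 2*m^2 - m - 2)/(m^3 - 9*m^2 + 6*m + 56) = (m^2 - 1)/(m^2 - 11*m + 28)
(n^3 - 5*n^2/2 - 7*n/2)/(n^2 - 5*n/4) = 2*(2*n^2 - 5*n - 7)/(4*n - 5)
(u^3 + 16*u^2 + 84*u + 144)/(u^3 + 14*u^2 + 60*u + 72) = (u + 4)/(u + 2)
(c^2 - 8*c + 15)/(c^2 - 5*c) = (c - 3)/c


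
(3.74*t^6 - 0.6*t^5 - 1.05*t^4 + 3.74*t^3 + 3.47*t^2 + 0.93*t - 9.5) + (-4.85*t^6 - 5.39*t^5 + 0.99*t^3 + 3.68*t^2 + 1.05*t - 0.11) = -1.11*t^6 - 5.99*t^5 - 1.05*t^4 + 4.73*t^3 + 7.15*t^2 + 1.98*t - 9.61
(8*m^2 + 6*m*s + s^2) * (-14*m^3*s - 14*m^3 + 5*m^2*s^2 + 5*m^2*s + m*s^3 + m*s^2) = -112*m^5*s - 112*m^5 - 44*m^4*s^2 - 44*m^4*s + 24*m^3*s^3 + 24*m^3*s^2 + 11*m^2*s^4 + 11*m^2*s^3 + m*s^5 + m*s^4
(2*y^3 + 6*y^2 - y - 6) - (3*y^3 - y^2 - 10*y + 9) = -y^3 + 7*y^2 + 9*y - 15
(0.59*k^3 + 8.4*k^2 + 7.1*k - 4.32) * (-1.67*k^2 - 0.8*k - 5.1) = -0.9853*k^5 - 14.5*k^4 - 21.586*k^3 - 41.3056*k^2 - 32.754*k + 22.032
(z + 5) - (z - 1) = 6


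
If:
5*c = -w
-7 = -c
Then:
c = 7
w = -35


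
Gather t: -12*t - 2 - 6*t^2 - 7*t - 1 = -6*t^2 - 19*t - 3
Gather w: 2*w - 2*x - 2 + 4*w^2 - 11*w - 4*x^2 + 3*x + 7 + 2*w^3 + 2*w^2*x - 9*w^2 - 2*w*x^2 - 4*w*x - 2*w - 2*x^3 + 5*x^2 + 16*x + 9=2*w^3 + w^2*(2*x - 5) + w*(-2*x^2 - 4*x - 11) - 2*x^3 + x^2 + 17*x + 14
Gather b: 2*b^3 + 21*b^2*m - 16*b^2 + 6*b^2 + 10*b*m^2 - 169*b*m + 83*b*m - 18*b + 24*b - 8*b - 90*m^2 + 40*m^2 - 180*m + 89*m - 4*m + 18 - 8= 2*b^3 + b^2*(21*m - 10) + b*(10*m^2 - 86*m - 2) - 50*m^2 - 95*m + 10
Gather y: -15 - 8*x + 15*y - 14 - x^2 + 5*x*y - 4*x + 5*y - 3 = -x^2 - 12*x + y*(5*x + 20) - 32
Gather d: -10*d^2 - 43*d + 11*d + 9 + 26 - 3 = -10*d^2 - 32*d + 32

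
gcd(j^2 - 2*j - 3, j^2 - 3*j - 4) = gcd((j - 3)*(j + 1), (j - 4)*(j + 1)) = j + 1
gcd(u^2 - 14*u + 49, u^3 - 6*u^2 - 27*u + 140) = u - 7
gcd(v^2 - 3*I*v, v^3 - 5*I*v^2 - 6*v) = v^2 - 3*I*v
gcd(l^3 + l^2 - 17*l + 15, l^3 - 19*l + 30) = l^2 + 2*l - 15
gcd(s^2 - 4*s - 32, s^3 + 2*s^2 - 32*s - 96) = s + 4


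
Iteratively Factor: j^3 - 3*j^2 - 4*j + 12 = (j - 2)*(j^2 - j - 6) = (j - 2)*(j + 2)*(j - 3)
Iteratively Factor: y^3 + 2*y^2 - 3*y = (y)*(y^2 + 2*y - 3) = y*(y - 1)*(y + 3)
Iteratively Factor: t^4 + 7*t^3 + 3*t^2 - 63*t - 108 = (t + 4)*(t^3 + 3*t^2 - 9*t - 27) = (t - 3)*(t + 4)*(t^2 + 6*t + 9) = (t - 3)*(t + 3)*(t + 4)*(t + 3)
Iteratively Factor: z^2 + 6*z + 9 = (z + 3)*(z + 3)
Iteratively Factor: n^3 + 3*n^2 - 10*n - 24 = (n + 4)*(n^2 - n - 6) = (n + 2)*(n + 4)*(n - 3)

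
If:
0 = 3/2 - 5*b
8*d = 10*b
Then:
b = 3/10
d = 3/8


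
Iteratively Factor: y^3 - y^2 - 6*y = (y)*(y^2 - y - 6) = y*(y - 3)*(y + 2)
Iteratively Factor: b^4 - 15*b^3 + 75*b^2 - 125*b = (b)*(b^3 - 15*b^2 + 75*b - 125) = b*(b - 5)*(b^2 - 10*b + 25) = b*(b - 5)^2*(b - 5)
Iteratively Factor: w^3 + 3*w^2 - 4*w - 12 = (w - 2)*(w^2 + 5*w + 6) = (w - 2)*(w + 2)*(w + 3)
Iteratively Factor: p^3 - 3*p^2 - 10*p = (p + 2)*(p^2 - 5*p) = (p - 5)*(p + 2)*(p)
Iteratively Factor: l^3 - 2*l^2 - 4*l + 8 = (l + 2)*(l^2 - 4*l + 4) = (l - 2)*(l + 2)*(l - 2)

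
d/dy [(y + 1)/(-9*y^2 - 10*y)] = (9*y^2 + 18*y + 10)/(y^2*(81*y^2 + 180*y + 100))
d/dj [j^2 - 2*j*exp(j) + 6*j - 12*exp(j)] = -2*j*exp(j) + 2*j - 14*exp(j) + 6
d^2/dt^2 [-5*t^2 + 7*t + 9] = -10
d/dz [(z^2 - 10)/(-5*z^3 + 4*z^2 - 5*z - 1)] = (5*z^4 - 155*z^2 + 78*z - 50)/(25*z^6 - 40*z^5 + 66*z^4 - 30*z^3 + 17*z^2 + 10*z + 1)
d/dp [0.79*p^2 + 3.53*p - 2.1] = 1.58*p + 3.53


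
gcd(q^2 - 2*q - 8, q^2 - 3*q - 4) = q - 4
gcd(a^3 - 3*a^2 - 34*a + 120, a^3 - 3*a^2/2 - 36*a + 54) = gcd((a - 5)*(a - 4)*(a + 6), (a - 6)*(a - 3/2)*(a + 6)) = a + 6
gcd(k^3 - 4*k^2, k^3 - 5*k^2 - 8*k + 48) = k - 4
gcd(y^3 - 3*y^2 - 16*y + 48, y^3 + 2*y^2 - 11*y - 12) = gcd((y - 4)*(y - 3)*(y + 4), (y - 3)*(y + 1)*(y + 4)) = y^2 + y - 12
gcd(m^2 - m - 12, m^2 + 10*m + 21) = m + 3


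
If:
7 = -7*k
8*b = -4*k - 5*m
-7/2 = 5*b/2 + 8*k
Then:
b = 9/5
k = -1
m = -52/25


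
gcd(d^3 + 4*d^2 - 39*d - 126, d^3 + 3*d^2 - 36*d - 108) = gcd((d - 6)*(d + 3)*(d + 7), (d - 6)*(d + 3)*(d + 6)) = d^2 - 3*d - 18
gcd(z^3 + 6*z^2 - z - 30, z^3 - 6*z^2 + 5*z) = 1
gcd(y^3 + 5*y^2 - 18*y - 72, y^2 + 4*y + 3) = y + 3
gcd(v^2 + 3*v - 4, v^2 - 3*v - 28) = v + 4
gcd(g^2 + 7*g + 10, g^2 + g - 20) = g + 5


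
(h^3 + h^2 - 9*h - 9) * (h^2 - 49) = h^5 + h^4 - 58*h^3 - 58*h^2 + 441*h + 441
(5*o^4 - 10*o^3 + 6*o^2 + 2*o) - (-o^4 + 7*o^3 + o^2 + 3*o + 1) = 6*o^4 - 17*o^3 + 5*o^2 - o - 1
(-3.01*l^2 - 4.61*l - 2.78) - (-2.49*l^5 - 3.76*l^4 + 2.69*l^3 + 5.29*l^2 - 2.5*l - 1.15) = 2.49*l^5 + 3.76*l^4 - 2.69*l^3 - 8.3*l^2 - 2.11*l - 1.63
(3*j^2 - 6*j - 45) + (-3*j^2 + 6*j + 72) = 27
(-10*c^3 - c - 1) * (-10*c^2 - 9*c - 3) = 100*c^5 + 90*c^4 + 40*c^3 + 19*c^2 + 12*c + 3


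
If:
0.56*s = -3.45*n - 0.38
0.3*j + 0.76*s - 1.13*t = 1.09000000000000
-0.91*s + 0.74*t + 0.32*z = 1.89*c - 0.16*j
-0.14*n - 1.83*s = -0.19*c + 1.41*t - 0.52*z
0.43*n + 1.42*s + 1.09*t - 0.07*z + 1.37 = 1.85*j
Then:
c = 0.166723815046647*z - 0.332014110202204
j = 0.188260638865594*z + 0.685306491570788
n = -0.0283454661741584*z - 0.172342409971408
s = 0.174628318394369*z + 0.383180918573856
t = 0.167429835079114*z - 0.524947393285516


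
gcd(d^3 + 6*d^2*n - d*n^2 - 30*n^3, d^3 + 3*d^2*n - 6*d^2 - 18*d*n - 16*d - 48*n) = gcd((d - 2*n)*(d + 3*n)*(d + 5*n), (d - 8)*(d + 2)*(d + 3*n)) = d + 3*n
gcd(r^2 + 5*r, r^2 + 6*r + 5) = r + 5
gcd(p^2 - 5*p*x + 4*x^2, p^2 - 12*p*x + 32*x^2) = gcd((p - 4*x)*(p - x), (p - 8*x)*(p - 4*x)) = -p + 4*x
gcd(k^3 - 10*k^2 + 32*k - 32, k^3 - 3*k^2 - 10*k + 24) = k^2 - 6*k + 8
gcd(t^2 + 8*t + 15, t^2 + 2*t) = 1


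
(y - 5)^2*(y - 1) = y^3 - 11*y^2 + 35*y - 25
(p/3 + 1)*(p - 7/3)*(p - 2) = p^3/3 - 4*p^2/9 - 25*p/9 + 14/3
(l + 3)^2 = l^2 + 6*l + 9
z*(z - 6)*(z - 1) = z^3 - 7*z^2 + 6*z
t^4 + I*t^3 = t^3*(t + I)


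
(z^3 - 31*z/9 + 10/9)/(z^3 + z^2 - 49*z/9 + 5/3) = (z + 2)/(z + 3)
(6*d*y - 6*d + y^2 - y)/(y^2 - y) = (6*d + y)/y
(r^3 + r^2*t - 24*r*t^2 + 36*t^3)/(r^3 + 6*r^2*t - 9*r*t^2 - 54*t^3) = (r - 2*t)/(r + 3*t)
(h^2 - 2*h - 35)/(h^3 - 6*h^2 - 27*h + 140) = 1/(h - 4)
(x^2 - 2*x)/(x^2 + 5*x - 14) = x/(x + 7)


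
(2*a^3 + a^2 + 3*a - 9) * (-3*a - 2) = -6*a^4 - 7*a^3 - 11*a^2 + 21*a + 18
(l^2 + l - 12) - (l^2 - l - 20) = 2*l + 8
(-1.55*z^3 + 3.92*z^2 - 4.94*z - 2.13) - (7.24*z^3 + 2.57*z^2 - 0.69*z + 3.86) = -8.79*z^3 + 1.35*z^2 - 4.25*z - 5.99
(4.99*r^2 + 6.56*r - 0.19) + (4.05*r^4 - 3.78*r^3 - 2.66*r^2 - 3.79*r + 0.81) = 4.05*r^4 - 3.78*r^3 + 2.33*r^2 + 2.77*r + 0.62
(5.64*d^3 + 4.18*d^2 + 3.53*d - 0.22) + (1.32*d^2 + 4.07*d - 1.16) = 5.64*d^3 + 5.5*d^2 + 7.6*d - 1.38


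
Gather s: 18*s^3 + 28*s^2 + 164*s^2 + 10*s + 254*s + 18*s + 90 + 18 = 18*s^3 + 192*s^2 + 282*s + 108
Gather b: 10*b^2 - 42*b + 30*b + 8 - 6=10*b^2 - 12*b + 2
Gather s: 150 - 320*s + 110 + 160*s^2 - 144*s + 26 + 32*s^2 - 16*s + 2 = 192*s^2 - 480*s + 288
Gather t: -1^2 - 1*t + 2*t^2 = 2*t^2 - t - 1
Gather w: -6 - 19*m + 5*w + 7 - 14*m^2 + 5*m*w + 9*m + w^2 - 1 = -14*m^2 - 10*m + w^2 + w*(5*m + 5)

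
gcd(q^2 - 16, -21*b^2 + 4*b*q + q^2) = 1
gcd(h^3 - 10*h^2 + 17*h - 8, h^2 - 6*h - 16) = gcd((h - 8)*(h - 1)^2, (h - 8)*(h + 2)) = h - 8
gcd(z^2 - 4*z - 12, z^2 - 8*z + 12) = z - 6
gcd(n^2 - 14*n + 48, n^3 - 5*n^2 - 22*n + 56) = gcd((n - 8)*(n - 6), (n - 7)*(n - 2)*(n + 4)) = 1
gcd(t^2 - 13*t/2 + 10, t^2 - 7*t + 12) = t - 4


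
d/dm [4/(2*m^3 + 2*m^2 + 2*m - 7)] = 8*(-3*m^2 - 2*m - 1)/(2*m^3 + 2*m^2 + 2*m - 7)^2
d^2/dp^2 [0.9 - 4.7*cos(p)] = 4.7*cos(p)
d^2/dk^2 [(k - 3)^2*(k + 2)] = 6*k - 8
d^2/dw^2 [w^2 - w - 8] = 2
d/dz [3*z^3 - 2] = 9*z^2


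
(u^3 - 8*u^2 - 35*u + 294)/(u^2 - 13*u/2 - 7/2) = 2*(u^2 - u - 42)/(2*u + 1)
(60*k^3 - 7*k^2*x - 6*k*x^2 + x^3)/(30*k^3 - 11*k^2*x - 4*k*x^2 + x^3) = (-4*k + x)/(-2*k + x)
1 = 1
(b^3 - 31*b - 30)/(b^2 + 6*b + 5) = b - 6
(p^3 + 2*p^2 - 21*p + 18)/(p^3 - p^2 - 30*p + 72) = (p - 1)/(p - 4)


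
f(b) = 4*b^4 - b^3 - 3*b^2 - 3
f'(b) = 16*b^3 - 3*b^2 - 6*b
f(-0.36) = -3.27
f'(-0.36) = 1.02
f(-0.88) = -2.24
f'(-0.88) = -7.95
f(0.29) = -3.25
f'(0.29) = -1.60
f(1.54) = 8.73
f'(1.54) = 42.08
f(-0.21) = -3.12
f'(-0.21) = 0.98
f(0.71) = -3.85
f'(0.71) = -0.05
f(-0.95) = -1.59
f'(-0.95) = -10.73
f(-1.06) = -0.13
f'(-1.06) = -16.07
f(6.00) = 4857.00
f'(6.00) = 3312.00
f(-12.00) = 84237.00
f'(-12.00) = -28008.00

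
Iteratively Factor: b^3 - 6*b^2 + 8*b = (b - 2)*(b^2 - 4*b) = (b - 4)*(b - 2)*(b)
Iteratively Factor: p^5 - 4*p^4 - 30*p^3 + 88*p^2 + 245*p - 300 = (p + 4)*(p^4 - 8*p^3 + 2*p^2 + 80*p - 75) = (p - 5)*(p + 4)*(p^3 - 3*p^2 - 13*p + 15) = (p - 5)*(p + 3)*(p + 4)*(p^2 - 6*p + 5) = (p - 5)*(p - 1)*(p + 3)*(p + 4)*(p - 5)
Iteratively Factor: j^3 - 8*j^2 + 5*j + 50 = (j - 5)*(j^2 - 3*j - 10) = (j - 5)*(j + 2)*(j - 5)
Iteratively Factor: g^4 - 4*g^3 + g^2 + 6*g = (g + 1)*(g^3 - 5*g^2 + 6*g) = (g - 2)*(g + 1)*(g^2 - 3*g) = g*(g - 2)*(g + 1)*(g - 3)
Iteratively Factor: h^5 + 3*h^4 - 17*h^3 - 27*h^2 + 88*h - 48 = (h + 4)*(h^4 - h^3 - 13*h^2 + 25*h - 12) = (h - 1)*(h + 4)*(h^3 - 13*h + 12) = (h - 1)*(h + 4)^2*(h^2 - 4*h + 3) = (h - 1)^2*(h + 4)^2*(h - 3)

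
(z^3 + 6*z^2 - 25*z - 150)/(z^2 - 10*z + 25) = (z^2 + 11*z + 30)/(z - 5)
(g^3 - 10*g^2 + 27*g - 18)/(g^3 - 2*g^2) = (g^3 - 10*g^2 + 27*g - 18)/(g^2*(g - 2))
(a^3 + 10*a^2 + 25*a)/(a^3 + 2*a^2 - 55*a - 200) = a/(a - 8)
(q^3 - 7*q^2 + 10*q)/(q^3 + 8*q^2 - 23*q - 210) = q*(q - 2)/(q^2 + 13*q + 42)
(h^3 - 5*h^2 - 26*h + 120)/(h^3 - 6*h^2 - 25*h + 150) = (h - 4)/(h - 5)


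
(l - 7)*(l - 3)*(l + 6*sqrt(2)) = l^3 - 10*l^2 + 6*sqrt(2)*l^2 - 60*sqrt(2)*l + 21*l + 126*sqrt(2)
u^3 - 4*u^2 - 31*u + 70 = (u - 7)*(u - 2)*(u + 5)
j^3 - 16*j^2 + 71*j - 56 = (j - 8)*(j - 7)*(j - 1)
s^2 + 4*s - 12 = (s - 2)*(s + 6)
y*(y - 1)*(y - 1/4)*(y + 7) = y^4 + 23*y^3/4 - 17*y^2/2 + 7*y/4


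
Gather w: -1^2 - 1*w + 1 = -w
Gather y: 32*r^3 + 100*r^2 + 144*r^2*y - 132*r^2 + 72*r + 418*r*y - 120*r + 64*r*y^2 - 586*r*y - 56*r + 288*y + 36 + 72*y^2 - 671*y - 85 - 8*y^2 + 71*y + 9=32*r^3 - 32*r^2 - 104*r + y^2*(64*r + 64) + y*(144*r^2 - 168*r - 312) - 40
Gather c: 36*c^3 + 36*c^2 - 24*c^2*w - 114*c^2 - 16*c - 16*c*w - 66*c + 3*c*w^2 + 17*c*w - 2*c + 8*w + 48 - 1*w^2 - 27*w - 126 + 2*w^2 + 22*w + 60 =36*c^3 + c^2*(-24*w - 78) + c*(3*w^2 + w - 84) + w^2 + 3*w - 18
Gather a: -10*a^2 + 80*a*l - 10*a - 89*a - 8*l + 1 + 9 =-10*a^2 + a*(80*l - 99) - 8*l + 10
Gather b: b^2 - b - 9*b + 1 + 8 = b^2 - 10*b + 9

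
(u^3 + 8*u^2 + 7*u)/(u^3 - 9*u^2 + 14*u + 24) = u*(u + 7)/(u^2 - 10*u + 24)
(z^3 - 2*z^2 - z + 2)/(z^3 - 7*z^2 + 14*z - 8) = (z + 1)/(z - 4)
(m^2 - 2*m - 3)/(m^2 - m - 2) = (m - 3)/(m - 2)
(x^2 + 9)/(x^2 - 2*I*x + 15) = (x - 3*I)/(x - 5*I)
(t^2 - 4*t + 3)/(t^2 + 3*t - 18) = (t - 1)/(t + 6)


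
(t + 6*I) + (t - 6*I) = 2*t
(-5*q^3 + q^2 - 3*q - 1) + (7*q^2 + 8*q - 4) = -5*q^3 + 8*q^2 + 5*q - 5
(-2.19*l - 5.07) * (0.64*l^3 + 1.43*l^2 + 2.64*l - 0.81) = -1.4016*l^4 - 6.3765*l^3 - 13.0317*l^2 - 11.6109*l + 4.1067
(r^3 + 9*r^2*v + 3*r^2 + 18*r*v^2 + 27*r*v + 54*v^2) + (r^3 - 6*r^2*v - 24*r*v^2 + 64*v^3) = 2*r^3 + 3*r^2*v + 3*r^2 - 6*r*v^2 + 27*r*v + 64*v^3 + 54*v^2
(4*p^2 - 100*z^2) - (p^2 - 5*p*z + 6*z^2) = 3*p^2 + 5*p*z - 106*z^2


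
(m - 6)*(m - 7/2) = m^2 - 19*m/2 + 21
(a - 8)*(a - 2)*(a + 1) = a^3 - 9*a^2 + 6*a + 16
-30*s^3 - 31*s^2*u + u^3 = (-6*s + u)*(s + u)*(5*s + u)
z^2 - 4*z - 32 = (z - 8)*(z + 4)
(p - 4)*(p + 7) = p^2 + 3*p - 28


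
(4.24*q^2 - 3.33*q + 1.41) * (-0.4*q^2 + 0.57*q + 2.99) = -1.696*q^4 + 3.7488*q^3 + 10.2155*q^2 - 9.153*q + 4.2159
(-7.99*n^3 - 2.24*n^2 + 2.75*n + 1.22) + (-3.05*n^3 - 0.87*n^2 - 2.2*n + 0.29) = -11.04*n^3 - 3.11*n^2 + 0.55*n + 1.51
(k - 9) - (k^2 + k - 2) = -k^2 - 7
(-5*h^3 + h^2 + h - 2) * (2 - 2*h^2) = 10*h^5 - 2*h^4 - 12*h^3 + 6*h^2 + 2*h - 4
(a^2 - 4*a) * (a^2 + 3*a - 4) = a^4 - a^3 - 16*a^2 + 16*a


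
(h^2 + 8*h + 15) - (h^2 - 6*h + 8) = 14*h + 7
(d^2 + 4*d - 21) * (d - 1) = d^3 + 3*d^2 - 25*d + 21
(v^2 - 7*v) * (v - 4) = v^3 - 11*v^2 + 28*v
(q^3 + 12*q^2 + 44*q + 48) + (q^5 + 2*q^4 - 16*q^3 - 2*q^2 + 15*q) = q^5 + 2*q^4 - 15*q^3 + 10*q^2 + 59*q + 48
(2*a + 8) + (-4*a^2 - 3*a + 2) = -4*a^2 - a + 10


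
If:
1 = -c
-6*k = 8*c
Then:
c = -1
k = 4/3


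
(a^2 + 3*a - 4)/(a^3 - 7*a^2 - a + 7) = (a + 4)/(a^2 - 6*a - 7)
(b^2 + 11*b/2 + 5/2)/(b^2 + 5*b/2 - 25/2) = (2*b + 1)/(2*b - 5)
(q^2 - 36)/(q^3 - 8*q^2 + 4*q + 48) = (q + 6)/(q^2 - 2*q - 8)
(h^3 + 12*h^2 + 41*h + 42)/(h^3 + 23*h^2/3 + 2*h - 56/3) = 3*(h + 3)/(3*h - 4)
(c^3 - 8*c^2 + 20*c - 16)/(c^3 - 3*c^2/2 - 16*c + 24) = 2*(c^2 - 4*c + 4)/(2*c^2 + 5*c - 12)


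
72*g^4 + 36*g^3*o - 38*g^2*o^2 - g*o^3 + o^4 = (-6*g + o)*(-2*g + o)*(g + o)*(6*g + o)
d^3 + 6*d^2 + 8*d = d*(d + 2)*(d + 4)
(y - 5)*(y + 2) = y^2 - 3*y - 10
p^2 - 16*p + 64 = (p - 8)^2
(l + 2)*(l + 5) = l^2 + 7*l + 10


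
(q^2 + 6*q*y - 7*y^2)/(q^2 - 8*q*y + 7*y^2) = (-q - 7*y)/(-q + 7*y)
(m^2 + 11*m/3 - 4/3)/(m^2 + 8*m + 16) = (m - 1/3)/(m + 4)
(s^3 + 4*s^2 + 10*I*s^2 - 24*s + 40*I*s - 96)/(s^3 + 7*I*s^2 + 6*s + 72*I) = (s + 4)/(s - 3*I)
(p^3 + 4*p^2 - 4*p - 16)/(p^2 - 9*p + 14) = (p^2 + 6*p + 8)/(p - 7)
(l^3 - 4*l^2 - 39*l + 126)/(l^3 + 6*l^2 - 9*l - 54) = (l - 7)/(l + 3)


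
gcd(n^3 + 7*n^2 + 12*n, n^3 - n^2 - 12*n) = n^2 + 3*n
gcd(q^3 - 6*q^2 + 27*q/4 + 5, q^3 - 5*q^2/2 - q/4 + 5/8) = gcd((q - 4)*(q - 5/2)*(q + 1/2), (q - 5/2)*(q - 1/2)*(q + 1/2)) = q^2 - 2*q - 5/4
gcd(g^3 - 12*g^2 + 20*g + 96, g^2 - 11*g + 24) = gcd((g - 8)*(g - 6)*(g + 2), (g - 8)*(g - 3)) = g - 8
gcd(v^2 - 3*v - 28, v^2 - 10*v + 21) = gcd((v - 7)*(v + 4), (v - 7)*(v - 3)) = v - 7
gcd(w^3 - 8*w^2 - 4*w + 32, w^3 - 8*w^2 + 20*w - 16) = w - 2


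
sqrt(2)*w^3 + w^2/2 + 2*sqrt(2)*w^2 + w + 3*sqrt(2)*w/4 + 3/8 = (w + 1/2)*(w + 3/2)*(sqrt(2)*w + 1/2)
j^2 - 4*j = j*(j - 4)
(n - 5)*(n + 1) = n^2 - 4*n - 5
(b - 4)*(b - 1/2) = b^2 - 9*b/2 + 2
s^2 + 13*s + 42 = (s + 6)*(s + 7)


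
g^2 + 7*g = g*(g + 7)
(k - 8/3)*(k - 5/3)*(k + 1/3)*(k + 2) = k^4 - 2*k^3 - 5*k^2 + 202*k/27 + 80/27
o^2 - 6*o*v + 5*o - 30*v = (o + 5)*(o - 6*v)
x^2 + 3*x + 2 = (x + 1)*(x + 2)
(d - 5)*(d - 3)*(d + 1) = d^3 - 7*d^2 + 7*d + 15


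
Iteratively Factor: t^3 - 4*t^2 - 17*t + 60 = (t - 3)*(t^2 - t - 20) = (t - 5)*(t - 3)*(t + 4)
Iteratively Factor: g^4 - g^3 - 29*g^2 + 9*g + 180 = (g - 5)*(g^3 + 4*g^2 - 9*g - 36) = (g - 5)*(g + 4)*(g^2 - 9) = (g - 5)*(g - 3)*(g + 4)*(g + 3)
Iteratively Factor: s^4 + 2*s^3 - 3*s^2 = (s - 1)*(s^3 + 3*s^2) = (s - 1)*(s + 3)*(s^2) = s*(s - 1)*(s + 3)*(s)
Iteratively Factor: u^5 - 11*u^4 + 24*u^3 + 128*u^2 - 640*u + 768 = (u - 4)*(u^4 - 7*u^3 - 4*u^2 + 112*u - 192) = (u - 4)^2*(u^3 - 3*u^2 - 16*u + 48) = (u - 4)^2*(u + 4)*(u^2 - 7*u + 12) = (u - 4)^3*(u + 4)*(u - 3)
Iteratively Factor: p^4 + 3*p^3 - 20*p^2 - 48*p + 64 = (p + 4)*(p^3 - p^2 - 16*p + 16) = (p + 4)^2*(p^2 - 5*p + 4) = (p - 1)*(p + 4)^2*(p - 4)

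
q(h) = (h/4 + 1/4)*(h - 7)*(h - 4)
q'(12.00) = 52.25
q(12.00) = 130.00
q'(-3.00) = 26.00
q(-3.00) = -35.00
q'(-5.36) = 52.60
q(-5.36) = -126.10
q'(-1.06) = 10.39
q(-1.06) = -0.61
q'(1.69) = -2.06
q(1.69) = 8.25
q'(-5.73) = 57.52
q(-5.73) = -146.47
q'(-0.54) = 7.17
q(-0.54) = 3.94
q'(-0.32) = 5.93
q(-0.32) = 5.38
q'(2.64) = -3.72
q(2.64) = 5.40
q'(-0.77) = 8.54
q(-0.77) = 2.13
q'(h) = (h/4 + 1/4)*(h - 7) + (h/4 + 1/4)*(h - 4) + (h - 7)*(h - 4)/4 = 3*h^2/4 - 5*h + 17/4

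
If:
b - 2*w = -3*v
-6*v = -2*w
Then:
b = w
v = w/3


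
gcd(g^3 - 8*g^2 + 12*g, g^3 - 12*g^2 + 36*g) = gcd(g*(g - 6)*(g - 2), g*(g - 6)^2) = g^2 - 6*g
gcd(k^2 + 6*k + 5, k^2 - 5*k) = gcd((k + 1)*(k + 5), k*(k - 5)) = 1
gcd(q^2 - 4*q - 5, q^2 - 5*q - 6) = q + 1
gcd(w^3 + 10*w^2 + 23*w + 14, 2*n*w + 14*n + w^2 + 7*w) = w + 7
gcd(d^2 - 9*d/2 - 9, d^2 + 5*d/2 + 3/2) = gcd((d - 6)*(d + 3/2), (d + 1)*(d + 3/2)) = d + 3/2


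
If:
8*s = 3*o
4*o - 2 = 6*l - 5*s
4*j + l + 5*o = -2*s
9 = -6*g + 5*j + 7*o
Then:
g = -271*s/432 - 103/72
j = 1/12 - 323*s/72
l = 47*s/18 - 1/3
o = 8*s/3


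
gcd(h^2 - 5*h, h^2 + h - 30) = h - 5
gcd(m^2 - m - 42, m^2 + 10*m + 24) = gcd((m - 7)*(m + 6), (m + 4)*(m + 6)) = m + 6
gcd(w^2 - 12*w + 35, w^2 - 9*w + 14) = w - 7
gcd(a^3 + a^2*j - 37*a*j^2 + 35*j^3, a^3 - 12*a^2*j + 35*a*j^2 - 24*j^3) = a - j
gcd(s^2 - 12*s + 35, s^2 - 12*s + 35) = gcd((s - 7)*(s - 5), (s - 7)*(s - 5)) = s^2 - 12*s + 35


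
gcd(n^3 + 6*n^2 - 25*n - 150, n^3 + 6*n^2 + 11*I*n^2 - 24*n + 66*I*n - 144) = n + 6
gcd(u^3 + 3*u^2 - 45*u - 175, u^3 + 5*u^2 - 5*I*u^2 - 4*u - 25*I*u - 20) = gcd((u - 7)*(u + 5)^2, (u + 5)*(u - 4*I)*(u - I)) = u + 5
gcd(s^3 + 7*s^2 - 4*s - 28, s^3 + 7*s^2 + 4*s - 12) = s + 2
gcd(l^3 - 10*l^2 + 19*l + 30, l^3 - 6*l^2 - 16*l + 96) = l - 6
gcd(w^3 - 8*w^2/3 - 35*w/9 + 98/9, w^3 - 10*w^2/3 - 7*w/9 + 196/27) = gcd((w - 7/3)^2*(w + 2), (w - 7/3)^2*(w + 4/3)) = w^2 - 14*w/3 + 49/9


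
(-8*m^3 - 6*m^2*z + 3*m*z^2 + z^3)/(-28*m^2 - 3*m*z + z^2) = (-2*m^2 - m*z + z^2)/(-7*m + z)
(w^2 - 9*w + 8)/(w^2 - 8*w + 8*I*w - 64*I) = (w - 1)/(w + 8*I)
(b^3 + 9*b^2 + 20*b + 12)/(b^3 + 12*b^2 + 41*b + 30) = (b + 2)/(b + 5)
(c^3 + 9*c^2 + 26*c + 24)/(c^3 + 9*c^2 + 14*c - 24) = (c^2 + 5*c + 6)/(c^2 + 5*c - 6)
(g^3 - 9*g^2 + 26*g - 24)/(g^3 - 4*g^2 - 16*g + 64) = (g^2 - 5*g + 6)/(g^2 - 16)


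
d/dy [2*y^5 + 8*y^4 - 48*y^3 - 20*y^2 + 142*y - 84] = 10*y^4 + 32*y^3 - 144*y^2 - 40*y + 142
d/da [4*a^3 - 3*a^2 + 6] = 6*a*(2*a - 1)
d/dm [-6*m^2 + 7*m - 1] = 7 - 12*m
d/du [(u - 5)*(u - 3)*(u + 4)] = 3*u^2 - 8*u - 17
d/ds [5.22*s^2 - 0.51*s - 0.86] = 10.44*s - 0.51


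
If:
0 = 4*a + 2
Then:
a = -1/2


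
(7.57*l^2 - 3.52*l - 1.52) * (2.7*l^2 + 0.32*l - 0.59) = 20.439*l^4 - 7.0816*l^3 - 9.6967*l^2 + 1.5904*l + 0.8968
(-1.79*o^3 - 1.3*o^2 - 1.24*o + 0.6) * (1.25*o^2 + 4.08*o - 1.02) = -2.2375*o^5 - 8.9282*o^4 - 5.0282*o^3 - 2.9832*o^2 + 3.7128*o - 0.612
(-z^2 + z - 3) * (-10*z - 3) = 10*z^3 - 7*z^2 + 27*z + 9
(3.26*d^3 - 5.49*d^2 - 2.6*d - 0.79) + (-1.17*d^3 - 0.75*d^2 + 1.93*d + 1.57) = 2.09*d^3 - 6.24*d^2 - 0.67*d + 0.78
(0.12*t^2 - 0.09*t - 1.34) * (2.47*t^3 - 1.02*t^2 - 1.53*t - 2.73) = 0.2964*t^5 - 0.3447*t^4 - 3.4016*t^3 + 1.1769*t^2 + 2.2959*t + 3.6582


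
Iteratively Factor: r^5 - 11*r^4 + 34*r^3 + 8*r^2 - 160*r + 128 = (r - 4)*(r^4 - 7*r^3 + 6*r^2 + 32*r - 32) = (r - 4)^2*(r^3 - 3*r^2 - 6*r + 8) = (r - 4)^3*(r^2 + r - 2) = (r - 4)^3*(r + 2)*(r - 1)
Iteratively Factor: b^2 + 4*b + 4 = (b + 2)*(b + 2)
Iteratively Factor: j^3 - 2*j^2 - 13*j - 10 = (j - 5)*(j^2 + 3*j + 2) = (j - 5)*(j + 2)*(j + 1)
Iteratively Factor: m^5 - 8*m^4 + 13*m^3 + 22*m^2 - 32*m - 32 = (m + 1)*(m^4 - 9*m^3 + 22*m^2 - 32) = (m + 1)^2*(m^3 - 10*m^2 + 32*m - 32) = (m - 2)*(m + 1)^2*(m^2 - 8*m + 16) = (m - 4)*(m - 2)*(m + 1)^2*(m - 4)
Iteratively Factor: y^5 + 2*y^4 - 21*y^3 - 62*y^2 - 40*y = (y)*(y^4 + 2*y^3 - 21*y^2 - 62*y - 40) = y*(y + 1)*(y^3 + y^2 - 22*y - 40) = y*(y + 1)*(y + 2)*(y^2 - y - 20) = y*(y - 5)*(y + 1)*(y + 2)*(y + 4)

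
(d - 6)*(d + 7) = d^2 + d - 42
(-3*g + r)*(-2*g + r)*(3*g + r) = 18*g^3 - 9*g^2*r - 2*g*r^2 + r^3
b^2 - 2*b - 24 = (b - 6)*(b + 4)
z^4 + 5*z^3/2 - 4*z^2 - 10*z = z*(z - 2)*(z + 2)*(z + 5/2)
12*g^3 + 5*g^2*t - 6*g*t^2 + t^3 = (-4*g + t)*(-3*g + t)*(g + t)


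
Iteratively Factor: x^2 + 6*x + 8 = (x + 4)*(x + 2)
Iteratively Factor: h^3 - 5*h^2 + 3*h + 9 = (h - 3)*(h^2 - 2*h - 3) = (h - 3)*(h + 1)*(h - 3)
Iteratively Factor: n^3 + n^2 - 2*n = (n - 1)*(n^2 + 2*n) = n*(n - 1)*(n + 2)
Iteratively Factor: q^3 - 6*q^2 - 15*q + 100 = (q - 5)*(q^2 - q - 20) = (q - 5)^2*(q + 4)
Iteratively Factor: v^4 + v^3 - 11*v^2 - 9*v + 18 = (v - 1)*(v^3 + 2*v^2 - 9*v - 18) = (v - 3)*(v - 1)*(v^2 + 5*v + 6) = (v - 3)*(v - 1)*(v + 3)*(v + 2)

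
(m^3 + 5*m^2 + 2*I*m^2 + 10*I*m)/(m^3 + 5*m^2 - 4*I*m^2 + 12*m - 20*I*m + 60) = m/(m - 6*I)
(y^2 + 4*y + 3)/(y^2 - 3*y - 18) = (y + 1)/(y - 6)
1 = 1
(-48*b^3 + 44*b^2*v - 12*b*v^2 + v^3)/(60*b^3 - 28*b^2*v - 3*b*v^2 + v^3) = (-4*b + v)/(5*b + v)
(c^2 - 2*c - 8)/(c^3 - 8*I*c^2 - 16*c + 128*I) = (c + 2)/(c^2 + c*(4 - 8*I) - 32*I)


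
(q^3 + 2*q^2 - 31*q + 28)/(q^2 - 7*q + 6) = (q^2 + 3*q - 28)/(q - 6)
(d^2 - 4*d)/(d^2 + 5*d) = (d - 4)/(d + 5)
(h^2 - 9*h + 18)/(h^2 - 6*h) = (h - 3)/h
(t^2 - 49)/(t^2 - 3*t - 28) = (t + 7)/(t + 4)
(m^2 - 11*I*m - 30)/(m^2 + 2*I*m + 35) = (m - 6*I)/(m + 7*I)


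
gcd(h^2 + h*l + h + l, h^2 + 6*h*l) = 1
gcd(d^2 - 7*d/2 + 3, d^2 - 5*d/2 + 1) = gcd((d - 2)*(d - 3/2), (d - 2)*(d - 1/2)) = d - 2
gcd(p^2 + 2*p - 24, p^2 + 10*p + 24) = p + 6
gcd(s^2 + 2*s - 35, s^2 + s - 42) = s + 7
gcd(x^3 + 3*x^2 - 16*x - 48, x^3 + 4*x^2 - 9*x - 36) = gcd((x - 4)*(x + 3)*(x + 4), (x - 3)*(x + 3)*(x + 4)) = x^2 + 7*x + 12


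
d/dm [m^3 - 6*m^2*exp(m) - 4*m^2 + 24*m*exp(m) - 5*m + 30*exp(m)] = -6*m^2*exp(m) + 3*m^2 + 12*m*exp(m) - 8*m + 54*exp(m) - 5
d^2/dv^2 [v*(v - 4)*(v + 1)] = 6*v - 6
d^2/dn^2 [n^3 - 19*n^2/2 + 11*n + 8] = 6*n - 19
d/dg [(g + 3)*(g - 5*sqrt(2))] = 2*g - 5*sqrt(2) + 3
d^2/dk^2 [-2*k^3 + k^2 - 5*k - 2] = 2 - 12*k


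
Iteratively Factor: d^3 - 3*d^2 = (d)*(d^2 - 3*d) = d^2*(d - 3)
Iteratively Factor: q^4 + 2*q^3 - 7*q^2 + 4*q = (q - 1)*(q^3 + 3*q^2 - 4*q) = (q - 1)^2*(q^2 + 4*q) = (q - 1)^2*(q + 4)*(q)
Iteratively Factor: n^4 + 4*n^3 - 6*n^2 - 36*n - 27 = (n + 3)*(n^3 + n^2 - 9*n - 9) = (n + 3)^2*(n^2 - 2*n - 3) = (n + 1)*(n + 3)^2*(n - 3)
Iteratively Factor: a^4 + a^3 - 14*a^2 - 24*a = (a - 4)*(a^3 + 5*a^2 + 6*a) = (a - 4)*(a + 2)*(a^2 + 3*a) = a*(a - 4)*(a + 2)*(a + 3)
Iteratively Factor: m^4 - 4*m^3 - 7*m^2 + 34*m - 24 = (m - 2)*(m^3 - 2*m^2 - 11*m + 12) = (m - 2)*(m + 3)*(m^2 - 5*m + 4) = (m - 2)*(m - 1)*(m + 3)*(m - 4)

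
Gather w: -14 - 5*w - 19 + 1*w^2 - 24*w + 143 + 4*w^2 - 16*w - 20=5*w^2 - 45*w + 90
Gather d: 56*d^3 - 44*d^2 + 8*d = 56*d^3 - 44*d^2 + 8*d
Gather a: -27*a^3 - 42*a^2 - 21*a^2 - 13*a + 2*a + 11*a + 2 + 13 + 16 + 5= -27*a^3 - 63*a^2 + 36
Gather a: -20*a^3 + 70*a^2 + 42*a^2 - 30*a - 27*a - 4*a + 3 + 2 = -20*a^3 + 112*a^2 - 61*a + 5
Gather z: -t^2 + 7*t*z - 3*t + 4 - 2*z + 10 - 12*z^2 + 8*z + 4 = -t^2 - 3*t - 12*z^2 + z*(7*t + 6) + 18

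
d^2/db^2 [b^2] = 2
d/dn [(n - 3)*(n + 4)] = 2*n + 1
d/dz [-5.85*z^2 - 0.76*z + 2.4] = -11.7*z - 0.76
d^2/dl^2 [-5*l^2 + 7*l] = -10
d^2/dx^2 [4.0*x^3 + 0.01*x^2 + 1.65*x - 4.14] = 24.0*x + 0.02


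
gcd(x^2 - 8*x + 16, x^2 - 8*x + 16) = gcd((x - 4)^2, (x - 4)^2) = x^2 - 8*x + 16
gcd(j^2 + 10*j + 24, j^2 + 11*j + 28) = j + 4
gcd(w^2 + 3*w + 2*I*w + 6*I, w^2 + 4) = w + 2*I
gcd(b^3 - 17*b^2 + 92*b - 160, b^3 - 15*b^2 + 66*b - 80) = b^2 - 13*b + 40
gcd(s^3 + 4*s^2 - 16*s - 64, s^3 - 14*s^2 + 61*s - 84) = s - 4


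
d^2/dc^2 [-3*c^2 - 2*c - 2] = -6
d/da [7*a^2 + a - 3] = 14*a + 1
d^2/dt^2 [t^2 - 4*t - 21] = 2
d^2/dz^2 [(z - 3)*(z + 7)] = 2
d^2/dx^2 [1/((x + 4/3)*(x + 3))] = 6*(9*(x + 3)^2 + 3*(x + 3)*(3*x + 4) + (3*x + 4)^2)/((x + 3)^3*(3*x + 4)^3)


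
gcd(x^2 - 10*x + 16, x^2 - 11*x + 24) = x - 8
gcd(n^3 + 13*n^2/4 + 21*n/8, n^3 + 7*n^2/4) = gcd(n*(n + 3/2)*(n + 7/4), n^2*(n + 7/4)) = n^2 + 7*n/4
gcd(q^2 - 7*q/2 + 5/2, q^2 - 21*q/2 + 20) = q - 5/2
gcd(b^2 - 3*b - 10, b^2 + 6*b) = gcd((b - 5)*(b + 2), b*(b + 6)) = 1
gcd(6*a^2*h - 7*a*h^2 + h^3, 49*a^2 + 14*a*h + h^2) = 1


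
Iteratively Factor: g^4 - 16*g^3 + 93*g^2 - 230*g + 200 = (g - 2)*(g^3 - 14*g^2 + 65*g - 100) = (g - 5)*(g - 2)*(g^2 - 9*g + 20) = (g - 5)*(g - 4)*(g - 2)*(g - 5)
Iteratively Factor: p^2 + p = (p + 1)*(p)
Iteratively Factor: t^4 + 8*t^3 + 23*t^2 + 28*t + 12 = (t + 3)*(t^3 + 5*t^2 + 8*t + 4) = (t + 1)*(t + 3)*(t^2 + 4*t + 4) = (t + 1)*(t + 2)*(t + 3)*(t + 2)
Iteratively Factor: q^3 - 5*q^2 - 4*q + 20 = (q - 5)*(q^2 - 4) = (q - 5)*(q + 2)*(q - 2)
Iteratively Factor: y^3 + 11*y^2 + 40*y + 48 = (y + 4)*(y^2 + 7*y + 12) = (y + 3)*(y + 4)*(y + 4)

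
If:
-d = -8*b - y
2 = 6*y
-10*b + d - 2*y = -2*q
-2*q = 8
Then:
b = -25/6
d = -33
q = -4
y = 1/3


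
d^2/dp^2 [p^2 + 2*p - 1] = 2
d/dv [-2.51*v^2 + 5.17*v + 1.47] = 5.17 - 5.02*v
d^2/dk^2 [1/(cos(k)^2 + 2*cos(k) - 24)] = (-8*sin(k)^4 + 204*sin(k)^2 - 81*cos(k) - 3*cos(3*k) - 84)/(2*(cos(k) - 4)^3*(cos(k) + 6)^3)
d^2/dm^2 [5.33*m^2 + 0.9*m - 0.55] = 10.6600000000000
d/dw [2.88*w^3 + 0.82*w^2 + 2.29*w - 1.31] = 8.64*w^2 + 1.64*w + 2.29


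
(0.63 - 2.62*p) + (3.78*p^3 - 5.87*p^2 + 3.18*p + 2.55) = 3.78*p^3 - 5.87*p^2 + 0.56*p + 3.18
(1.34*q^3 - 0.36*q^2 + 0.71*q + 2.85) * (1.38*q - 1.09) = 1.8492*q^4 - 1.9574*q^3 + 1.3722*q^2 + 3.1591*q - 3.1065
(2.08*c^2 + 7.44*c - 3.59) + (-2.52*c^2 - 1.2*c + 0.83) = -0.44*c^2 + 6.24*c - 2.76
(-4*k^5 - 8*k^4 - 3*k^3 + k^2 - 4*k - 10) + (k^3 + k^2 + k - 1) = -4*k^5 - 8*k^4 - 2*k^3 + 2*k^2 - 3*k - 11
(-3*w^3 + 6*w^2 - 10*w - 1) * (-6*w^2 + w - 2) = 18*w^5 - 39*w^4 + 72*w^3 - 16*w^2 + 19*w + 2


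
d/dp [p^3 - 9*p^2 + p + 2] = 3*p^2 - 18*p + 1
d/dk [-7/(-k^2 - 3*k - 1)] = 7*(-2*k - 3)/(k^2 + 3*k + 1)^2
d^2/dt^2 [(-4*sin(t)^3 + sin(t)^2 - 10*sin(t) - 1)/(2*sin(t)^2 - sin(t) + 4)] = (16*sin(t)^7 - 24*sin(t)^6 + 118*sin(t)^5 - 109*sin(t)^4 + 82*sin(t)^3 - 31*sin(t)^2 + 272*sin(t) - 34)/(-sin(t) - cos(2*t) + 5)^3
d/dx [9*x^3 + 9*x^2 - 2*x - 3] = 27*x^2 + 18*x - 2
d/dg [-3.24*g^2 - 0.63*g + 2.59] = -6.48*g - 0.63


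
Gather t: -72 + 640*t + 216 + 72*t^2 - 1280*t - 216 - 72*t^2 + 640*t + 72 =0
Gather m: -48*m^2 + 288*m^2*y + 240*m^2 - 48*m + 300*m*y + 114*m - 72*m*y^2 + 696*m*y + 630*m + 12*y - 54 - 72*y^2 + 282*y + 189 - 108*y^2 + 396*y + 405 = m^2*(288*y + 192) + m*(-72*y^2 + 996*y + 696) - 180*y^2 + 690*y + 540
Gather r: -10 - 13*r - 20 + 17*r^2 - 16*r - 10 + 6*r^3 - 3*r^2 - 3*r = 6*r^3 + 14*r^2 - 32*r - 40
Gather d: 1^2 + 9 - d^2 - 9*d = -d^2 - 9*d + 10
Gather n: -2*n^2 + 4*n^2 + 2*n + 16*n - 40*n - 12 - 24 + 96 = 2*n^2 - 22*n + 60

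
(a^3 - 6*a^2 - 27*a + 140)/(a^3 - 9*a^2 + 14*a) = (a^2 + a - 20)/(a*(a - 2))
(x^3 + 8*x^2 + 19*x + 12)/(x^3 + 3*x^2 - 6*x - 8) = (x + 3)/(x - 2)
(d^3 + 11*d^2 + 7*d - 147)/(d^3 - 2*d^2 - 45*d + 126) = (d + 7)/(d - 6)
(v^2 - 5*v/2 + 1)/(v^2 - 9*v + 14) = (v - 1/2)/(v - 7)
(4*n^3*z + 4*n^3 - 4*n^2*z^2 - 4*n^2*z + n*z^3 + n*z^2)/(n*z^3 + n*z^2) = 4*n^2/z^2 - 4*n/z + 1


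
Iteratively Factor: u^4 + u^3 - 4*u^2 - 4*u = (u)*(u^3 + u^2 - 4*u - 4) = u*(u + 1)*(u^2 - 4) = u*(u + 1)*(u + 2)*(u - 2)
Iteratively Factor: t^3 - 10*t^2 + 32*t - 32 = (t - 2)*(t^2 - 8*t + 16) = (t - 4)*(t - 2)*(t - 4)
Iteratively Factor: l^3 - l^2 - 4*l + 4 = (l - 2)*(l^2 + l - 2) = (l - 2)*(l + 2)*(l - 1)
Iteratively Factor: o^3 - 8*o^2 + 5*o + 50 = (o - 5)*(o^2 - 3*o - 10) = (o - 5)^2*(o + 2)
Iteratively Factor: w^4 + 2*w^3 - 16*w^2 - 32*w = (w)*(w^3 + 2*w^2 - 16*w - 32) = w*(w + 2)*(w^2 - 16) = w*(w - 4)*(w + 2)*(w + 4)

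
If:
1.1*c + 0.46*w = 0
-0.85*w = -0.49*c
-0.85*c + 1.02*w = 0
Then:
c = 0.00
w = 0.00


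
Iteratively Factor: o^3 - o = (o - 1)*(o^2 + o) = (o - 1)*(o + 1)*(o)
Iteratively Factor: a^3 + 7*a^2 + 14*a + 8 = (a + 4)*(a^2 + 3*a + 2) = (a + 1)*(a + 4)*(a + 2)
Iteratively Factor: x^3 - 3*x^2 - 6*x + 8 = (x + 2)*(x^2 - 5*x + 4) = (x - 1)*(x + 2)*(x - 4)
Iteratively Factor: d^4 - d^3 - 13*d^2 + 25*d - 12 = (d - 1)*(d^3 - 13*d + 12) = (d - 3)*(d - 1)*(d^2 + 3*d - 4) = (d - 3)*(d - 1)^2*(d + 4)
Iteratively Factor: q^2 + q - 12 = (q + 4)*(q - 3)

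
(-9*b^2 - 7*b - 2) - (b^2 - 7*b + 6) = -10*b^2 - 8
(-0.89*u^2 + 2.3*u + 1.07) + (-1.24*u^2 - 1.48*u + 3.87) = -2.13*u^2 + 0.82*u + 4.94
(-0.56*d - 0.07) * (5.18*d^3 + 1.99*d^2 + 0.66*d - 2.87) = -2.9008*d^4 - 1.477*d^3 - 0.5089*d^2 + 1.561*d + 0.2009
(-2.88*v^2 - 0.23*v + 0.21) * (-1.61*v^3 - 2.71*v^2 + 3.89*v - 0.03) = 4.6368*v^5 + 8.1751*v^4 - 10.918*v^3 - 1.3774*v^2 + 0.8238*v - 0.0063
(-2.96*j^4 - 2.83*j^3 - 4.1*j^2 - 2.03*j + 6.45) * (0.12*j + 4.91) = -0.3552*j^5 - 14.8732*j^4 - 14.3873*j^3 - 20.3746*j^2 - 9.1933*j + 31.6695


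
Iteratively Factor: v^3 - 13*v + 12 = (v - 3)*(v^2 + 3*v - 4) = (v - 3)*(v - 1)*(v + 4)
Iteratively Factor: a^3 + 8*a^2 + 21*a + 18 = (a + 3)*(a^2 + 5*a + 6) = (a + 2)*(a + 3)*(a + 3)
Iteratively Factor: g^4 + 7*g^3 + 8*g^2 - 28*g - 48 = (g + 4)*(g^3 + 3*g^2 - 4*g - 12) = (g - 2)*(g + 4)*(g^2 + 5*g + 6) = (g - 2)*(g + 3)*(g + 4)*(g + 2)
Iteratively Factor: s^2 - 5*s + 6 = (s - 2)*(s - 3)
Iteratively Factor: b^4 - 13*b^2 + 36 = (b - 2)*(b^3 + 2*b^2 - 9*b - 18) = (b - 2)*(b + 3)*(b^2 - b - 6) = (b - 3)*(b - 2)*(b + 3)*(b + 2)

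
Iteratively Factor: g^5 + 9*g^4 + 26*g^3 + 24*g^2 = (g + 2)*(g^4 + 7*g^3 + 12*g^2) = (g + 2)*(g + 4)*(g^3 + 3*g^2) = (g + 2)*(g + 3)*(g + 4)*(g^2) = g*(g + 2)*(g + 3)*(g + 4)*(g)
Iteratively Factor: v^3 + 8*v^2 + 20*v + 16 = (v + 4)*(v^2 + 4*v + 4) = (v + 2)*(v + 4)*(v + 2)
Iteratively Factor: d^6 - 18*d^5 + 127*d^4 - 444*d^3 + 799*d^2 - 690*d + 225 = (d - 3)*(d^5 - 15*d^4 + 82*d^3 - 198*d^2 + 205*d - 75) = (d - 3)^2*(d^4 - 12*d^3 + 46*d^2 - 60*d + 25) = (d - 5)*(d - 3)^2*(d^3 - 7*d^2 + 11*d - 5) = (d - 5)*(d - 3)^2*(d - 1)*(d^2 - 6*d + 5) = (d - 5)*(d - 3)^2*(d - 1)^2*(d - 5)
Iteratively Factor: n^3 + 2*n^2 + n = (n + 1)*(n^2 + n) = n*(n + 1)*(n + 1)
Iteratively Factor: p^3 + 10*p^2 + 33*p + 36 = (p + 4)*(p^2 + 6*p + 9) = (p + 3)*(p + 4)*(p + 3)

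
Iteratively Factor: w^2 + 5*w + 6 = (w + 2)*(w + 3)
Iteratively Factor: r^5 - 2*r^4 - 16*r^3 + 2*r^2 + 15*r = (r - 1)*(r^4 - r^3 - 17*r^2 - 15*r) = (r - 1)*(r + 1)*(r^3 - 2*r^2 - 15*r) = r*(r - 1)*(r + 1)*(r^2 - 2*r - 15) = r*(r - 1)*(r + 1)*(r + 3)*(r - 5)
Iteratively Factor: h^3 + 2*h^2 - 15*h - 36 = (h + 3)*(h^2 - h - 12) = (h - 4)*(h + 3)*(h + 3)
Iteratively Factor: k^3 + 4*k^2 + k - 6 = (k + 2)*(k^2 + 2*k - 3) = (k + 2)*(k + 3)*(k - 1)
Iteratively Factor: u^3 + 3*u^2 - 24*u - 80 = (u - 5)*(u^2 + 8*u + 16) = (u - 5)*(u + 4)*(u + 4)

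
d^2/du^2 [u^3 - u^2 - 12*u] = 6*u - 2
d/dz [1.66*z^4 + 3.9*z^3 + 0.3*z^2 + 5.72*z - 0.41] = 6.64*z^3 + 11.7*z^2 + 0.6*z + 5.72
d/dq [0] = 0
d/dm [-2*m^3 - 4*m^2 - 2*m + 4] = -6*m^2 - 8*m - 2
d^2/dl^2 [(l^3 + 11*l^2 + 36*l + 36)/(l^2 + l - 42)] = 8*(17*l^3 + 342*l^2 + 2484*l + 5616)/(l^6 + 3*l^5 - 123*l^4 - 251*l^3 + 5166*l^2 + 5292*l - 74088)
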